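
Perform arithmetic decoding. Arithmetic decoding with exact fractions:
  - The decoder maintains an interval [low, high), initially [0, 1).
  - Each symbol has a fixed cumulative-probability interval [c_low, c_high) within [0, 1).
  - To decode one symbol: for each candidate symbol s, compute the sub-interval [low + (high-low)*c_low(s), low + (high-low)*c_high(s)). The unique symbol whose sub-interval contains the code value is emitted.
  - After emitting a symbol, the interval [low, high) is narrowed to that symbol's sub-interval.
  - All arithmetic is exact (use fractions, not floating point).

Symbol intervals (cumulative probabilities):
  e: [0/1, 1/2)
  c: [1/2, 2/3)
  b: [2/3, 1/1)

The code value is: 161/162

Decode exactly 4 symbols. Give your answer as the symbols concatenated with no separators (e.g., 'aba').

Step 1: interval [0/1, 1/1), width = 1/1 - 0/1 = 1/1
  'e': [0/1 + 1/1*0/1, 0/1 + 1/1*1/2) = [0/1, 1/2)
  'c': [0/1 + 1/1*1/2, 0/1 + 1/1*2/3) = [1/2, 2/3)
  'b': [0/1 + 1/1*2/3, 0/1 + 1/1*1/1) = [2/3, 1/1) <- contains code 161/162
  emit 'b', narrow to [2/3, 1/1)
Step 2: interval [2/3, 1/1), width = 1/1 - 2/3 = 1/3
  'e': [2/3 + 1/3*0/1, 2/3 + 1/3*1/2) = [2/3, 5/6)
  'c': [2/3 + 1/3*1/2, 2/3 + 1/3*2/3) = [5/6, 8/9)
  'b': [2/3 + 1/3*2/3, 2/3 + 1/3*1/1) = [8/9, 1/1) <- contains code 161/162
  emit 'b', narrow to [8/9, 1/1)
Step 3: interval [8/9, 1/1), width = 1/1 - 8/9 = 1/9
  'e': [8/9 + 1/9*0/1, 8/9 + 1/9*1/2) = [8/9, 17/18)
  'c': [8/9 + 1/9*1/2, 8/9 + 1/9*2/3) = [17/18, 26/27)
  'b': [8/9 + 1/9*2/3, 8/9 + 1/9*1/1) = [26/27, 1/1) <- contains code 161/162
  emit 'b', narrow to [26/27, 1/1)
Step 4: interval [26/27, 1/1), width = 1/1 - 26/27 = 1/27
  'e': [26/27 + 1/27*0/1, 26/27 + 1/27*1/2) = [26/27, 53/54)
  'c': [26/27 + 1/27*1/2, 26/27 + 1/27*2/3) = [53/54, 80/81)
  'b': [26/27 + 1/27*2/3, 26/27 + 1/27*1/1) = [80/81, 1/1) <- contains code 161/162
  emit 'b', narrow to [80/81, 1/1)

Answer: bbbb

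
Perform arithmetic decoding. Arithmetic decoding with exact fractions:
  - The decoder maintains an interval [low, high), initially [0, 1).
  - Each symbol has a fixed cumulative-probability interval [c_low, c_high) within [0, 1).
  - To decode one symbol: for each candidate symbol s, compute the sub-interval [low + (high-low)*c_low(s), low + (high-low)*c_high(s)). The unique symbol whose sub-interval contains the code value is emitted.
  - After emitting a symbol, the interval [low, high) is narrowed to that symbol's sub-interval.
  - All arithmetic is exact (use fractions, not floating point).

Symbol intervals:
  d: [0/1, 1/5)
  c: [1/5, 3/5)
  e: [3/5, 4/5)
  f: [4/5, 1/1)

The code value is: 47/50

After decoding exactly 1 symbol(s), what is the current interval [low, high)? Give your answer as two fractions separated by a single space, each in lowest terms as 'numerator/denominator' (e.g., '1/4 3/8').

Step 1: interval [0/1, 1/1), width = 1/1 - 0/1 = 1/1
  'd': [0/1 + 1/1*0/1, 0/1 + 1/1*1/5) = [0/1, 1/5)
  'c': [0/1 + 1/1*1/5, 0/1 + 1/1*3/5) = [1/5, 3/5)
  'e': [0/1 + 1/1*3/5, 0/1 + 1/1*4/5) = [3/5, 4/5)
  'f': [0/1 + 1/1*4/5, 0/1 + 1/1*1/1) = [4/5, 1/1) <- contains code 47/50
  emit 'f', narrow to [4/5, 1/1)

Answer: 4/5 1/1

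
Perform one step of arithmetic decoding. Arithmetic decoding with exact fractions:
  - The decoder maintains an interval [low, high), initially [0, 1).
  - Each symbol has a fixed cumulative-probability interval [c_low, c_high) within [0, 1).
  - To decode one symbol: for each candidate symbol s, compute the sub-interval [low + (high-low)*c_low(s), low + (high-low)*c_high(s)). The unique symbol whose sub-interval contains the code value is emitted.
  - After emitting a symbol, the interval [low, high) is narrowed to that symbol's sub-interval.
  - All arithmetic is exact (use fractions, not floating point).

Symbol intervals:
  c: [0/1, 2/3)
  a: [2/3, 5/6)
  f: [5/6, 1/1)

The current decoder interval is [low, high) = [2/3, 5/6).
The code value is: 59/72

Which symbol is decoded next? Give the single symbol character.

Answer: f

Derivation:
Interval width = high − low = 5/6 − 2/3 = 1/6
Scaled code = (code − low) / width = (59/72 − 2/3) / 1/6 = 11/12
  c: [0/1, 2/3) 
  a: [2/3, 5/6) 
  f: [5/6, 1/1) ← scaled code falls here ✓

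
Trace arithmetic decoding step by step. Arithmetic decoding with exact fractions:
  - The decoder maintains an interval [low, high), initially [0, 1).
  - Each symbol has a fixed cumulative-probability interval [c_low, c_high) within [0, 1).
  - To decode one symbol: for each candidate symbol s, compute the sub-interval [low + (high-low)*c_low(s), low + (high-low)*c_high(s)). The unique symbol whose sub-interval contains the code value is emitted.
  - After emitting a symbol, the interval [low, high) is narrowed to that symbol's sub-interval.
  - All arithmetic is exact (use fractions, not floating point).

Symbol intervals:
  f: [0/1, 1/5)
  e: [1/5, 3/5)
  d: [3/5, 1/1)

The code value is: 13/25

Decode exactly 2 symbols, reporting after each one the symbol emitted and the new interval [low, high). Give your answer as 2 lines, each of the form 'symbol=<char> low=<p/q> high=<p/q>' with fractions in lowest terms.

Answer: symbol=e low=1/5 high=3/5
symbol=d low=11/25 high=3/5

Derivation:
Step 1: interval [0/1, 1/1), width = 1/1 - 0/1 = 1/1
  'f': [0/1 + 1/1*0/1, 0/1 + 1/1*1/5) = [0/1, 1/5)
  'e': [0/1 + 1/1*1/5, 0/1 + 1/1*3/5) = [1/5, 3/5) <- contains code 13/25
  'd': [0/1 + 1/1*3/5, 0/1 + 1/1*1/1) = [3/5, 1/1)
  emit 'e', narrow to [1/5, 3/5)
Step 2: interval [1/5, 3/5), width = 3/5 - 1/5 = 2/5
  'f': [1/5 + 2/5*0/1, 1/5 + 2/5*1/5) = [1/5, 7/25)
  'e': [1/5 + 2/5*1/5, 1/5 + 2/5*3/5) = [7/25, 11/25)
  'd': [1/5 + 2/5*3/5, 1/5 + 2/5*1/1) = [11/25, 3/5) <- contains code 13/25
  emit 'd', narrow to [11/25, 3/5)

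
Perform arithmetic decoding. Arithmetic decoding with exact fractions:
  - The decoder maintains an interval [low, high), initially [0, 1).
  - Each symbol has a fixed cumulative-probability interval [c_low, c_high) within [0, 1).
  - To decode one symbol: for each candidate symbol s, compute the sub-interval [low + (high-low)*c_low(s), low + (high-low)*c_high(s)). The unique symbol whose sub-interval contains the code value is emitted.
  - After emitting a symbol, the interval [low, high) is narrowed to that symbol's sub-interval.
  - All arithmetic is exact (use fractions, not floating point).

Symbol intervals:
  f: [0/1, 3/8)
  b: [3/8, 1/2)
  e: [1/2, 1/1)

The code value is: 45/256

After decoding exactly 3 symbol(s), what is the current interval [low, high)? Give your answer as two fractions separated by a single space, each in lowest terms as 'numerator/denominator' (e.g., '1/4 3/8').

Answer: 21/128 3/16

Derivation:
Step 1: interval [0/1, 1/1), width = 1/1 - 0/1 = 1/1
  'f': [0/1 + 1/1*0/1, 0/1 + 1/1*3/8) = [0/1, 3/8) <- contains code 45/256
  'b': [0/1 + 1/1*3/8, 0/1 + 1/1*1/2) = [3/8, 1/2)
  'e': [0/1 + 1/1*1/2, 0/1 + 1/1*1/1) = [1/2, 1/1)
  emit 'f', narrow to [0/1, 3/8)
Step 2: interval [0/1, 3/8), width = 3/8 - 0/1 = 3/8
  'f': [0/1 + 3/8*0/1, 0/1 + 3/8*3/8) = [0/1, 9/64)
  'b': [0/1 + 3/8*3/8, 0/1 + 3/8*1/2) = [9/64, 3/16) <- contains code 45/256
  'e': [0/1 + 3/8*1/2, 0/1 + 3/8*1/1) = [3/16, 3/8)
  emit 'b', narrow to [9/64, 3/16)
Step 3: interval [9/64, 3/16), width = 3/16 - 9/64 = 3/64
  'f': [9/64 + 3/64*0/1, 9/64 + 3/64*3/8) = [9/64, 81/512)
  'b': [9/64 + 3/64*3/8, 9/64 + 3/64*1/2) = [81/512, 21/128)
  'e': [9/64 + 3/64*1/2, 9/64 + 3/64*1/1) = [21/128, 3/16) <- contains code 45/256
  emit 'e', narrow to [21/128, 3/16)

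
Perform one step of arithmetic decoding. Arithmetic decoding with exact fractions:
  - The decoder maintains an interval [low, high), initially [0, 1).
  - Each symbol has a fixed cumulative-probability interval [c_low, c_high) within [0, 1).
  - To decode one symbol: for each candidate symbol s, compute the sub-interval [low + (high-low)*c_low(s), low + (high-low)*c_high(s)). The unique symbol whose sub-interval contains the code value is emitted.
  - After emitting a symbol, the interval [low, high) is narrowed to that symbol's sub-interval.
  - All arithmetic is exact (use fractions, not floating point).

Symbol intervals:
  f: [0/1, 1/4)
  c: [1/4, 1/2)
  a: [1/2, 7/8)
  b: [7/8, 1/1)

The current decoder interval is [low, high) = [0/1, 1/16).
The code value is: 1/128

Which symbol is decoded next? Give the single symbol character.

Interval width = high − low = 1/16 − 0/1 = 1/16
Scaled code = (code − low) / width = (1/128 − 0/1) / 1/16 = 1/8
  f: [0/1, 1/4) ← scaled code falls here ✓
  c: [1/4, 1/2) 
  a: [1/2, 7/8) 
  b: [7/8, 1/1) 

Answer: f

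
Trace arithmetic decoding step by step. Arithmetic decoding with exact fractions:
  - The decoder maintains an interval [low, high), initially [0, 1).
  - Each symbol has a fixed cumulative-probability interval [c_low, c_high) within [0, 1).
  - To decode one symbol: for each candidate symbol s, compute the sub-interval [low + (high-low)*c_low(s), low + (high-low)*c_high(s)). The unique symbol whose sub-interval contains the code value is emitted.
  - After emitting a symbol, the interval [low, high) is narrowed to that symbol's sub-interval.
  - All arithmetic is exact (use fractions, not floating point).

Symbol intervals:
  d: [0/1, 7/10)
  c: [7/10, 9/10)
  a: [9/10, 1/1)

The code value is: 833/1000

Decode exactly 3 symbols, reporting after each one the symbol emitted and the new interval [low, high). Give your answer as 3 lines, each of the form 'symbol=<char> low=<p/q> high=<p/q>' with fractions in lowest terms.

Step 1: interval [0/1, 1/1), width = 1/1 - 0/1 = 1/1
  'd': [0/1 + 1/1*0/1, 0/1 + 1/1*7/10) = [0/1, 7/10)
  'c': [0/1 + 1/1*7/10, 0/1 + 1/1*9/10) = [7/10, 9/10) <- contains code 833/1000
  'a': [0/1 + 1/1*9/10, 0/1 + 1/1*1/1) = [9/10, 1/1)
  emit 'c', narrow to [7/10, 9/10)
Step 2: interval [7/10, 9/10), width = 9/10 - 7/10 = 1/5
  'd': [7/10 + 1/5*0/1, 7/10 + 1/5*7/10) = [7/10, 21/25) <- contains code 833/1000
  'c': [7/10 + 1/5*7/10, 7/10 + 1/5*9/10) = [21/25, 22/25)
  'a': [7/10 + 1/5*9/10, 7/10 + 1/5*1/1) = [22/25, 9/10)
  emit 'd', narrow to [7/10, 21/25)
Step 3: interval [7/10, 21/25), width = 21/25 - 7/10 = 7/50
  'd': [7/10 + 7/50*0/1, 7/10 + 7/50*7/10) = [7/10, 399/500)
  'c': [7/10 + 7/50*7/10, 7/10 + 7/50*9/10) = [399/500, 413/500)
  'a': [7/10 + 7/50*9/10, 7/10 + 7/50*1/1) = [413/500, 21/25) <- contains code 833/1000
  emit 'a', narrow to [413/500, 21/25)

Answer: symbol=c low=7/10 high=9/10
symbol=d low=7/10 high=21/25
symbol=a low=413/500 high=21/25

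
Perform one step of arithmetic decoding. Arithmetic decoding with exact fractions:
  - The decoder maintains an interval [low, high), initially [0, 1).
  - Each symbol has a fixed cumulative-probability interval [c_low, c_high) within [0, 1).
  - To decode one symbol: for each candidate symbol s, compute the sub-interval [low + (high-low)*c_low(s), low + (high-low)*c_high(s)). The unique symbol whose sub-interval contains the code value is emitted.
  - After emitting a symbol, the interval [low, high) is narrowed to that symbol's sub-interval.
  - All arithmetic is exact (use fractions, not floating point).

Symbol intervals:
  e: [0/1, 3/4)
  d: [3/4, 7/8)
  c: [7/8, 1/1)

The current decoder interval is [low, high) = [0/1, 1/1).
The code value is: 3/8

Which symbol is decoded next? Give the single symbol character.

Interval width = high − low = 1/1 − 0/1 = 1/1
Scaled code = (code − low) / width = (3/8 − 0/1) / 1/1 = 3/8
  e: [0/1, 3/4) ← scaled code falls here ✓
  d: [3/4, 7/8) 
  c: [7/8, 1/1) 

Answer: e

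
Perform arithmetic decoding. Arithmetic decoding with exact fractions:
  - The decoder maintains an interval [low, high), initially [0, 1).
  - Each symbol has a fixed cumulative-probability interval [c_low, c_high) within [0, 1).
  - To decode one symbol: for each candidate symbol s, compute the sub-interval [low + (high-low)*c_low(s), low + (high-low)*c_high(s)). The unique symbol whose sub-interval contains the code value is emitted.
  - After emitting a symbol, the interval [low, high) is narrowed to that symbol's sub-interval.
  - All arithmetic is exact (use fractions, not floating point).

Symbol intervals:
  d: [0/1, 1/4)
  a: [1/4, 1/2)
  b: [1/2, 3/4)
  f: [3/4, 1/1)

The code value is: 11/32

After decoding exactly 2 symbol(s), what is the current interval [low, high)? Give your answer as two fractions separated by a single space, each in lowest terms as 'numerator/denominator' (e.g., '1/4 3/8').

Answer: 5/16 3/8

Derivation:
Step 1: interval [0/1, 1/1), width = 1/1 - 0/1 = 1/1
  'd': [0/1 + 1/1*0/1, 0/1 + 1/1*1/4) = [0/1, 1/4)
  'a': [0/1 + 1/1*1/4, 0/1 + 1/1*1/2) = [1/4, 1/2) <- contains code 11/32
  'b': [0/1 + 1/1*1/2, 0/1 + 1/1*3/4) = [1/2, 3/4)
  'f': [0/1 + 1/1*3/4, 0/1 + 1/1*1/1) = [3/4, 1/1)
  emit 'a', narrow to [1/4, 1/2)
Step 2: interval [1/4, 1/2), width = 1/2 - 1/4 = 1/4
  'd': [1/4 + 1/4*0/1, 1/4 + 1/4*1/4) = [1/4, 5/16)
  'a': [1/4 + 1/4*1/4, 1/4 + 1/4*1/2) = [5/16, 3/8) <- contains code 11/32
  'b': [1/4 + 1/4*1/2, 1/4 + 1/4*3/4) = [3/8, 7/16)
  'f': [1/4 + 1/4*3/4, 1/4 + 1/4*1/1) = [7/16, 1/2)
  emit 'a', narrow to [5/16, 3/8)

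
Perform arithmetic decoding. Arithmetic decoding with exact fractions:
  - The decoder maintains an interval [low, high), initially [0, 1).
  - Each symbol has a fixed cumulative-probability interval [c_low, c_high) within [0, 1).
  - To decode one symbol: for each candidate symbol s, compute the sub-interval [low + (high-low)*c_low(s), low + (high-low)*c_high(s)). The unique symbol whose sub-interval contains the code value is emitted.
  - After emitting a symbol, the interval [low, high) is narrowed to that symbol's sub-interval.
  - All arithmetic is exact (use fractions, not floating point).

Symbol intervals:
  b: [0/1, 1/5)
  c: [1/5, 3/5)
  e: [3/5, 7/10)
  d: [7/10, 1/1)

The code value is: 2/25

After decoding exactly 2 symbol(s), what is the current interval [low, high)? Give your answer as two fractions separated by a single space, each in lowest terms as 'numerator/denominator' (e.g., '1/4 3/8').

Step 1: interval [0/1, 1/1), width = 1/1 - 0/1 = 1/1
  'b': [0/1 + 1/1*0/1, 0/1 + 1/1*1/5) = [0/1, 1/5) <- contains code 2/25
  'c': [0/1 + 1/1*1/5, 0/1 + 1/1*3/5) = [1/5, 3/5)
  'e': [0/1 + 1/1*3/5, 0/1 + 1/1*7/10) = [3/5, 7/10)
  'd': [0/1 + 1/1*7/10, 0/1 + 1/1*1/1) = [7/10, 1/1)
  emit 'b', narrow to [0/1, 1/5)
Step 2: interval [0/1, 1/5), width = 1/5 - 0/1 = 1/5
  'b': [0/1 + 1/5*0/1, 0/1 + 1/5*1/5) = [0/1, 1/25)
  'c': [0/1 + 1/5*1/5, 0/1 + 1/5*3/5) = [1/25, 3/25) <- contains code 2/25
  'e': [0/1 + 1/5*3/5, 0/1 + 1/5*7/10) = [3/25, 7/50)
  'd': [0/1 + 1/5*7/10, 0/1 + 1/5*1/1) = [7/50, 1/5)
  emit 'c', narrow to [1/25, 3/25)

Answer: 1/25 3/25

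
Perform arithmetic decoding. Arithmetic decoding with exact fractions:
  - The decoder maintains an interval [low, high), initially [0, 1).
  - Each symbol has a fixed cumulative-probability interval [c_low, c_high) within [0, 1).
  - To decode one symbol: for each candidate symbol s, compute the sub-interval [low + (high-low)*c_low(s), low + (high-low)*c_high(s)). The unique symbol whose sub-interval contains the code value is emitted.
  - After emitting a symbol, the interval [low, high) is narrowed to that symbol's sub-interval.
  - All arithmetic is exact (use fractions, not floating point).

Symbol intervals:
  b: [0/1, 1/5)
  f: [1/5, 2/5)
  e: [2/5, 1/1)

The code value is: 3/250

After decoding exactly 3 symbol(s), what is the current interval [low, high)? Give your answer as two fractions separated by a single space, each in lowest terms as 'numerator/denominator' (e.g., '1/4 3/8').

Step 1: interval [0/1, 1/1), width = 1/1 - 0/1 = 1/1
  'b': [0/1 + 1/1*0/1, 0/1 + 1/1*1/5) = [0/1, 1/5) <- contains code 3/250
  'f': [0/1 + 1/1*1/5, 0/1 + 1/1*2/5) = [1/5, 2/5)
  'e': [0/1 + 1/1*2/5, 0/1 + 1/1*1/1) = [2/5, 1/1)
  emit 'b', narrow to [0/1, 1/5)
Step 2: interval [0/1, 1/5), width = 1/5 - 0/1 = 1/5
  'b': [0/1 + 1/5*0/1, 0/1 + 1/5*1/5) = [0/1, 1/25) <- contains code 3/250
  'f': [0/1 + 1/5*1/5, 0/1 + 1/5*2/5) = [1/25, 2/25)
  'e': [0/1 + 1/5*2/5, 0/1 + 1/5*1/1) = [2/25, 1/5)
  emit 'b', narrow to [0/1, 1/25)
Step 3: interval [0/1, 1/25), width = 1/25 - 0/1 = 1/25
  'b': [0/1 + 1/25*0/1, 0/1 + 1/25*1/5) = [0/1, 1/125)
  'f': [0/1 + 1/25*1/5, 0/1 + 1/25*2/5) = [1/125, 2/125) <- contains code 3/250
  'e': [0/1 + 1/25*2/5, 0/1 + 1/25*1/1) = [2/125, 1/25)
  emit 'f', narrow to [1/125, 2/125)

Answer: 1/125 2/125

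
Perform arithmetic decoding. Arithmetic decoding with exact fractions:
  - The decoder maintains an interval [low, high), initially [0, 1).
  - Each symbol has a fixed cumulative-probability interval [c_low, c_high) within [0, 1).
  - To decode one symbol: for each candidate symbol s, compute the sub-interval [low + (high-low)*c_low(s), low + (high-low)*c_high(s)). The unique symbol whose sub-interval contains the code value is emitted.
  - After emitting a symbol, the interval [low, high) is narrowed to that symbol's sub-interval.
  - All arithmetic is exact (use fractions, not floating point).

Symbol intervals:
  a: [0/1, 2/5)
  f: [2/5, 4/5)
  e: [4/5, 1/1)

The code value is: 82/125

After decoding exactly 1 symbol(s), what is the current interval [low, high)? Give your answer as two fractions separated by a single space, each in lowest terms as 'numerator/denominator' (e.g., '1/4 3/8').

Answer: 2/5 4/5

Derivation:
Step 1: interval [0/1, 1/1), width = 1/1 - 0/1 = 1/1
  'a': [0/1 + 1/1*0/1, 0/1 + 1/1*2/5) = [0/1, 2/5)
  'f': [0/1 + 1/1*2/5, 0/1 + 1/1*4/5) = [2/5, 4/5) <- contains code 82/125
  'e': [0/1 + 1/1*4/5, 0/1 + 1/1*1/1) = [4/5, 1/1)
  emit 'f', narrow to [2/5, 4/5)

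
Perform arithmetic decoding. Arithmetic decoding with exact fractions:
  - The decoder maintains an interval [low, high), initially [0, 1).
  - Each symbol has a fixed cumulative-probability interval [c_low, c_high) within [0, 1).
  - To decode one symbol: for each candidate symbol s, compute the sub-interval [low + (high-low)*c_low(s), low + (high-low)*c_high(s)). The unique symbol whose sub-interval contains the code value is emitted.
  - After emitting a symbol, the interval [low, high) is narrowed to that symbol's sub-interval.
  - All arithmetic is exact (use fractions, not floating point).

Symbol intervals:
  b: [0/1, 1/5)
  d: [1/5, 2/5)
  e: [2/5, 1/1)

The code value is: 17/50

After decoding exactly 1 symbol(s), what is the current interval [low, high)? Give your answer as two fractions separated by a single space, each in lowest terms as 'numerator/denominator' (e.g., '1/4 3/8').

Answer: 1/5 2/5

Derivation:
Step 1: interval [0/1, 1/1), width = 1/1 - 0/1 = 1/1
  'b': [0/1 + 1/1*0/1, 0/1 + 1/1*1/5) = [0/1, 1/5)
  'd': [0/1 + 1/1*1/5, 0/1 + 1/1*2/5) = [1/5, 2/5) <- contains code 17/50
  'e': [0/1 + 1/1*2/5, 0/1 + 1/1*1/1) = [2/5, 1/1)
  emit 'd', narrow to [1/5, 2/5)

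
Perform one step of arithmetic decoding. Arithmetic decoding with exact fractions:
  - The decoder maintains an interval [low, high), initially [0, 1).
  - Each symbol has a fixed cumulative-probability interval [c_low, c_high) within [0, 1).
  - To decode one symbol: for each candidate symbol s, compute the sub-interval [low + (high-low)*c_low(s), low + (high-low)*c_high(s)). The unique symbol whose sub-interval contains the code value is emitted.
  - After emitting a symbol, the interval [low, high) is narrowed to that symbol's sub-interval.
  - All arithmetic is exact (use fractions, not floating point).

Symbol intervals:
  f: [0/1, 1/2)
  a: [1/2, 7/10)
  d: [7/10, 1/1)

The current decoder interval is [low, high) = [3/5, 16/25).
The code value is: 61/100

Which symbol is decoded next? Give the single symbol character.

Interval width = high − low = 16/25 − 3/5 = 1/25
Scaled code = (code − low) / width = (61/100 − 3/5) / 1/25 = 1/4
  f: [0/1, 1/2) ← scaled code falls here ✓
  a: [1/2, 7/10) 
  d: [7/10, 1/1) 

Answer: f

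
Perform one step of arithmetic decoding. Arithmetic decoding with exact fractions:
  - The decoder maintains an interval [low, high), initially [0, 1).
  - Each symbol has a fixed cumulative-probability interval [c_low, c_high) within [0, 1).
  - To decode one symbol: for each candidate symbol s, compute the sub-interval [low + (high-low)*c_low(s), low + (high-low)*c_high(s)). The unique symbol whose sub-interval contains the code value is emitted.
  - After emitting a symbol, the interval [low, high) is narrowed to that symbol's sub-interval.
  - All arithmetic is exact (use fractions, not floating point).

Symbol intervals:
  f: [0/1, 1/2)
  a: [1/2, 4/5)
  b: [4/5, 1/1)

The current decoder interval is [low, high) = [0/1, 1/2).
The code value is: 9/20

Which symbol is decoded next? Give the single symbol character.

Interval width = high − low = 1/2 − 0/1 = 1/2
Scaled code = (code − low) / width = (9/20 − 0/1) / 1/2 = 9/10
  f: [0/1, 1/2) 
  a: [1/2, 4/5) 
  b: [4/5, 1/1) ← scaled code falls here ✓

Answer: b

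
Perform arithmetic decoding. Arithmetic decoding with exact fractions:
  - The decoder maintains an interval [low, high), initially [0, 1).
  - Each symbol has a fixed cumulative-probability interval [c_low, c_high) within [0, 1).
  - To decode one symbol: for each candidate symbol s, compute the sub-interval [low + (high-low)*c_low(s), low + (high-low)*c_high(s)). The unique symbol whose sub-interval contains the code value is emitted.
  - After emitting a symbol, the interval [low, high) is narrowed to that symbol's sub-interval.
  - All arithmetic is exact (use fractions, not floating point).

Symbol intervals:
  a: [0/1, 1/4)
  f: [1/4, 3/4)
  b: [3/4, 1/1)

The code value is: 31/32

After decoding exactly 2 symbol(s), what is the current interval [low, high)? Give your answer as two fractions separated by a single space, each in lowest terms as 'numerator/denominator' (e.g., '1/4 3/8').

Step 1: interval [0/1, 1/1), width = 1/1 - 0/1 = 1/1
  'a': [0/1 + 1/1*0/1, 0/1 + 1/1*1/4) = [0/1, 1/4)
  'f': [0/1 + 1/1*1/4, 0/1 + 1/1*3/4) = [1/4, 3/4)
  'b': [0/1 + 1/1*3/4, 0/1 + 1/1*1/1) = [3/4, 1/1) <- contains code 31/32
  emit 'b', narrow to [3/4, 1/1)
Step 2: interval [3/4, 1/1), width = 1/1 - 3/4 = 1/4
  'a': [3/4 + 1/4*0/1, 3/4 + 1/4*1/4) = [3/4, 13/16)
  'f': [3/4 + 1/4*1/4, 3/4 + 1/4*3/4) = [13/16, 15/16)
  'b': [3/4 + 1/4*3/4, 3/4 + 1/4*1/1) = [15/16, 1/1) <- contains code 31/32
  emit 'b', narrow to [15/16, 1/1)

Answer: 15/16 1/1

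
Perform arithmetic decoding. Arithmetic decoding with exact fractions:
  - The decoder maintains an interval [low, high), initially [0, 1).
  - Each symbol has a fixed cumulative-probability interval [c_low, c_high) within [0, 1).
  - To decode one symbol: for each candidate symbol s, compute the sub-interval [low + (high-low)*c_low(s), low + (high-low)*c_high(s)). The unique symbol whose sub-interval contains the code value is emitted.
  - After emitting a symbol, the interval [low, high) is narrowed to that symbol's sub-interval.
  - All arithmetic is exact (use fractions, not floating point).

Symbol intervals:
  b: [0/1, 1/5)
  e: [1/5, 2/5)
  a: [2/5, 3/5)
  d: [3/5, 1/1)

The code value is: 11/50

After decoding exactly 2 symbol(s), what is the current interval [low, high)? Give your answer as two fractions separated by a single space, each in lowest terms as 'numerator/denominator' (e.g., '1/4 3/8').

Step 1: interval [0/1, 1/1), width = 1/1 - 0/1 = 1/1
  'b': [0/1 + 1/1*0/1, 0/1 + 1/1*1/5) = [0/1, 1/5)
  'e': [0/1 + 1/1*1/5, 0/1 + 1/1*2/5) = [1/5, 2/5) <- contains code 11/50
  'a': [0/1 + 1/1*2/5, 0/1 + 1/1*3/5) = [2/5, 3/5)
  'd': [0/1 + 1/1*3/5, 0/1 + 1/1*1/1) = [3/5, 1/1)
  emit 'e', narrow to [1/5, 2/5)
Step 2: interval [1/5, 2/5), width = 2/5 - 1/5 = 1/5
  'b': [1/5 + 1/5*0/1, 1/5 + 1/5*1/5) = [1/5, 6/25) <- contains code 11/50
  'e': [1/5 + 1/5*1/5, 1/5 + 1/5*2/5) = [6/25, 7/25)
  'a': [1/5 + 1/5*2/5, 1/5 + 1/5*3/5) = [7/25, 8/25)
  'd': [1/5 + 1/5*3/5, 1/5 + 1/5*1/1) = [8/25, 2/5)
  emit 'b', narrow to [1/5, 6/25)

Answer: 1/5 6/25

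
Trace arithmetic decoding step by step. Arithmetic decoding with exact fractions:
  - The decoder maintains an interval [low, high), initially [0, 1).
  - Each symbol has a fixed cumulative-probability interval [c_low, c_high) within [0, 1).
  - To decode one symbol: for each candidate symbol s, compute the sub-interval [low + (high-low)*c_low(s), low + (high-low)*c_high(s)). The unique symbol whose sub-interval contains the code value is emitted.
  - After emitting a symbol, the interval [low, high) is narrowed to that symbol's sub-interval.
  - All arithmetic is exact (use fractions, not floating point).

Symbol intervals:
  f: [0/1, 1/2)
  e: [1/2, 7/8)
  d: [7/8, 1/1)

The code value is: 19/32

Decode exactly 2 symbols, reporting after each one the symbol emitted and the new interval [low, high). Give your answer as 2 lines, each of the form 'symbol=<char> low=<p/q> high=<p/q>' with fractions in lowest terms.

Answer: symbol=e low=1/2 high=7/8
symbol=f low=1/2 high=11/16

Derivation:
Step 1: interval [0/1, 1/1), width = 1/1 - 0/1 = 1/1
  'f': [0/1 + 1/1*0/1, 0/1 + 1/1*1/2) = [0/1, 1/2)
  'e': [0/1 + 1/1*1/2, 0/1 + 1/1*7/8) = [1/2, 7/8) <- contains code 19/32
  'd': [0/1 + 1/1*7/8, 0/1 + 1/1*1/1) = [7/8, 1/1)
  emit 'e', narrow to [1/2, 7/8)
Step 2: interval [1/2, 7/8), width = 7/8 - 1/2 = 3/8
  'f': [1/2 + 3/8*0/1, 1/2 + 3/8*1/2) = [1/2, 11/16) <- contains code 19/32
  'e': [1/2 + 3/8*1/2, 1/2 + 3/8*7/8) = [11/16, 53/64)
  'd': [1/2 + 3/8*7/8, 1/2 + 3/8*1/1) = [53/64, 7/8)
  emit 'f', narrow to [1/2, 11/16)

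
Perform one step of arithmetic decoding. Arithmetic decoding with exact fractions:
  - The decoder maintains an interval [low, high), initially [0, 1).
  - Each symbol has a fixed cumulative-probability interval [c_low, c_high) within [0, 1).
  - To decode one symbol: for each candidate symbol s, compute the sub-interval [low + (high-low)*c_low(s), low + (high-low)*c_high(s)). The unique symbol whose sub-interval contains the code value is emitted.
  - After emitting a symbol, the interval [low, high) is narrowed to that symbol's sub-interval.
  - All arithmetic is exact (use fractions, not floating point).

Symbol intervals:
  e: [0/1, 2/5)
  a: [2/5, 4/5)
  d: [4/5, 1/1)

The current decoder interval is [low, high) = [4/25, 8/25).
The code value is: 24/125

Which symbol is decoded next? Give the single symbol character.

Interval width = high − low = 8/25 − 4/25 = 4/25
Scaled code = (code − low) / width = (24/125 − 4/25) / 4/25 = 1/5
  e: [0/1, 2/5) ← scaled code falls here ✓
  a: [2/5, 4/5) 
  d: [4/5, 1/1) 

Answer: e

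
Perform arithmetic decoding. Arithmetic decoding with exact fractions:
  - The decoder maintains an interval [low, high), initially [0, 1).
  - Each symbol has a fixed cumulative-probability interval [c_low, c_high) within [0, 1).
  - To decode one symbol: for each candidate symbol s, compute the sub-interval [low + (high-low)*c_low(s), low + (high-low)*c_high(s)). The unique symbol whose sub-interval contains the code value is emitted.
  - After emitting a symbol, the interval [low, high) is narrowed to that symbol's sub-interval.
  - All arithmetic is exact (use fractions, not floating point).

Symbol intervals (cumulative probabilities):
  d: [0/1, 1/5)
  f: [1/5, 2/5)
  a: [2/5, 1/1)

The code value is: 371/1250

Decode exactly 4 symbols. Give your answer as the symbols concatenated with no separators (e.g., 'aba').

Answer: fada

Derivation:
Step 1: interval [0/1, 1/1), width = 1/1 - 0/1 = 1/1
  'd': [0/1 + 1/1*0/1, 0/1 + 1/1*1/5) = [0/1, 1/5)
  'f': [0/1 + 1/1*1/5, 0/1 + 1/1*2/5) = [1/5, 2/5) <- contains code 371/1250
  'a': [0/1 + 1/1*2/5, 0/1 + 1/1*1/1) = [2/5, 1/1)
  emit 'f', narrow to [1/5, 2/5)
Step 2: interval [1/5, 2/5), width = 2/5 - 1/5 = 1/5
  'd': [1/5 + 1/5*0/1, 1/5 + 1/5*1/5) = [1/5, 6/25)
  'f': [1/5 + 1/5*1/5, 1/5 + 1/5*2/5) = [6/25, 7/25)
  'a': [1/5 + 1/5*2/5, 1/5 + 1/5*1/1) = [7/25, 2/5) <- contains code 371/1250
  emit 'a', narrow to [7/25, 2/5)
Step 3: interval [7/25, 2/5), width = 2/5 - 7/25 = 3/25
  'd': [7/25 + 3/25*0/1, 7/25 + 3/25*1/5) = [7/25, 38/125) <- contains code 371/1250
  'f': [7/25 + 3/25*1/5, 7/25 + 3/25*2/5) = [38/125, 41/125)
  'a': [7/25 + 3/25*2/5, 7/25 + 3/25*1/1) = [41/125, 2/5)
  emit 'd', narrow to [7/25, 38/125)
Step 4: interval [7/25, 38/125), width = 38/125 - 7/25 = 3/125
  'd': [7/25 + 3/125*0/1, 7/25 + 3/125*1/5) = [7/25, 178/625)
  'f': [7/25 + 3/125*1/5, 7/25 + 3/125*2/5) = [178/625, 181/625)
  'a': [7/25 + 3/125*2/5, 7/25 + 3/125*1/1) = [181/625, 38/125) <- contains code 371/1250
  emit 'a', narrow to [181/625, 38/125)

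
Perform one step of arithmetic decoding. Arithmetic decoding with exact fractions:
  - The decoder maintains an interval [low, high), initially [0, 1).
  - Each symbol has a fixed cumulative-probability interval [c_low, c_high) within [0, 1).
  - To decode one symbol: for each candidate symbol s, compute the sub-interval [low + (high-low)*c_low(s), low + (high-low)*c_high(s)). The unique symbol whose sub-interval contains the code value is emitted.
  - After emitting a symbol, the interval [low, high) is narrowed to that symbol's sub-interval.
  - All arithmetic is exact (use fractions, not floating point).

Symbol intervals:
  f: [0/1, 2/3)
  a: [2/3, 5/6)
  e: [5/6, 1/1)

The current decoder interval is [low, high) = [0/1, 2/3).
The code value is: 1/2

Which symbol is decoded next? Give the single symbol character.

Answer: a

Derivation:
Interval width = high − low = 2/3 − 0/1 = 2/3
Scaled code = (code − low) / width = (1/2 − 0/1) / 2/3 = 3/4
  f: [0/1, 2/3) 
  a: [2/3, 5/6) ← scaled code falls here ✓
  e: [5/6, 1/1) 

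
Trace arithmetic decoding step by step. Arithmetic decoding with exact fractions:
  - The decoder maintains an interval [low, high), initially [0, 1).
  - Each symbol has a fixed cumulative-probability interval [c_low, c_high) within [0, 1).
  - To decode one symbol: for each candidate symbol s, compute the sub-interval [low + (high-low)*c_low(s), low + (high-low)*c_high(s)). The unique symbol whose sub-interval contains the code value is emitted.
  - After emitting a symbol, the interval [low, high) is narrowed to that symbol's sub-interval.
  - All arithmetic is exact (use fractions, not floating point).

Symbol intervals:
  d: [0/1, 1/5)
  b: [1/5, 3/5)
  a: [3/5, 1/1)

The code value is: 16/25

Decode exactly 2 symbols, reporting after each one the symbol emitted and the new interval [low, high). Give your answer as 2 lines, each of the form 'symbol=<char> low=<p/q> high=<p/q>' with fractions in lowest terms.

Step 1: interval [0/1, 1/1), width = 1/1 - 0/1 = 1/1
  'd': [0/1 + 1/1*0/1, 0/1 + 1/1*1/5) = [0/1, 1/5)
  'b': [0/1 + 1/1*1/5, 0/1 + 1/1*3/5) = [1/5, 3/5)
  'a': [0/1 + 1/1*3/5, 0/1 + 1/1*1/1) = [3/5, 1/1) <- contains code 16/25
  emit 'a', narrow to [3/5, 1/1)
Step 2: interval [3/5, 1/1), width = 1/1 - 3/5 = 2/5
  'd': [3/5 + 2/5*0/1, 3/5 + 2/5*1/5) = [3/5, 17/25) <- contains code 16/25
  'b': [3/5 + 2/5*1/5, 3/5 + 2/5*3/5) = [17/25, 21/25)
  'a': [3/5 + 2/5*3/5, 3/5 + 2/5*1/1) = [21/25, 1/1)
  emit 'd', narrow to [3/5, 17/25)

Answer: symbol=a low=3/5 high=1/1
symbol=d low=3/5 high=17/25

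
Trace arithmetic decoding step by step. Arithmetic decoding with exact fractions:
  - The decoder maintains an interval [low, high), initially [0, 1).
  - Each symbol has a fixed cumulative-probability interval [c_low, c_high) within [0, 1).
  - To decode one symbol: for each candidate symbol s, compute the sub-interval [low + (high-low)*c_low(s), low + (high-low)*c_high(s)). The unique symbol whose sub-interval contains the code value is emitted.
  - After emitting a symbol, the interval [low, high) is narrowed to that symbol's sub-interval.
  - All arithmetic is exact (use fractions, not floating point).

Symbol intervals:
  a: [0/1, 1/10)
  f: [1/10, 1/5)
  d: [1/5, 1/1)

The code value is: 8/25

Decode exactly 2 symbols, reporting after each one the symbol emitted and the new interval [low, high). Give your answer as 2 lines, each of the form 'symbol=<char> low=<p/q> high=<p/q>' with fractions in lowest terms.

Step 1: interval [0/1, 1/1), width = 1/1 - 0/1 = 1/1
  'a': [0/1 + 1/1*0/1, 0/1 + 1/1*1/10) = [0/1, 1/10)
  'f': [0/1 + 1/1*1/10, 0/1 + 1/1*1/5) = [1/10, 1/5)
  'd': [0/1 + 1/1*1/5, 0/1 + 1/1*1/1) = [1/5, 1/1) <- contains code 8/25
  emit 'd', narrow to [1/5, 1/1)
Step 2: interval [1/5, 1/1), width = 1/1 - 1/5 = 4/5
  'a': [1/5 + 4/5*0/1, 1/5 + 4/5*1/10) = [1/5, 7/25)
  'f': [1/5 + 4/5*1/10, 1/5 + 4/5*1/5) = [7/25, 9/25) <- contains code 8/25
  'd': [1/5 + 4/5*1/5, 1/5 + 4/5*1/1) = [9/25, 1/1)
  emit 'f', narrow to [7/25, 9/25)

Answer: symbol=d low=1/5 high=1/1
symbol=f low=7/25 high=9/25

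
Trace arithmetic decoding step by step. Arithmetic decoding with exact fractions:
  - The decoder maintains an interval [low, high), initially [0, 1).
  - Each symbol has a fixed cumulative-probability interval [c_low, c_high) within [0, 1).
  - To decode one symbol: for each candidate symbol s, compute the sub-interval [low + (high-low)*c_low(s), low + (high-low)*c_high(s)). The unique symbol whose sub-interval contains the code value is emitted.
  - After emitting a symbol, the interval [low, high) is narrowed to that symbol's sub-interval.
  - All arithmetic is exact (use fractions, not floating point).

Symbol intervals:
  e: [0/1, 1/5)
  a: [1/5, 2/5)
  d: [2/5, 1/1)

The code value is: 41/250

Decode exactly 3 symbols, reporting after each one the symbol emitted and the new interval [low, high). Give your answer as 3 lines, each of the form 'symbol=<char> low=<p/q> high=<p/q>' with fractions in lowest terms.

Answer: symbol=e low=0/1 high=1/5
symbol=d low=2/25 high=1/5
symbol=d low=16/125 high=1/5

Derivation:
Step 1: interval [0/1, 1/1), width = 1/1 - 0/1 = 1/1
  'e': [0/1 + 1/1*0/1, 0/1 + 1/1*1/5) = [0/1, 1/5) <- contains code 41/250
  'a': [0/1 + 1/1*1/5, 0/1 + 1/1*2/5) = [1/5, 2/5)
  'd': [0/1 + 1/1*2/5, 0/1 + 1/1*1/1) = [2/5, 1/1)
  emit 'e', narrow to [0/1, 1/5)
Step 2: interval [0/1, 1/5), width = 1/5 - 0/1 = 1/5
  'e': [0/1 + 1/5*0/1, 0/1 + 1/5*1/5) = [0/1, 1/25)
  'a': [0/1 + 1/5*1/5, 0/1 + 1/5*2/5) = [1/25, 2/25)
  'd': [0/1 + 1/5*2/5, 0/1 + 1/5*1/1) = [2/25, 1/5) <- contains code 41/250
  emit 'd', narrow to [2/25, 1/5)
Step 3: interval [2/25, 1/5), width = 1/5 - 2/25 = 3/25
  'e': [2/25 + 3/25*0/1, 2/25 + 3/25*1/5) = [2/25, 13/125)
  'a': [2/25 + 3/25*1/5, 2/25 + 3/25*2/5) = [13/125, 16/125)
  'd': [2/25 + 3/25*2/5, 2/25 + 3/25*1/1) = [16/125, 1/5) <- contains code 41/250
  emit 'd', narrow to [16/125, 1/5)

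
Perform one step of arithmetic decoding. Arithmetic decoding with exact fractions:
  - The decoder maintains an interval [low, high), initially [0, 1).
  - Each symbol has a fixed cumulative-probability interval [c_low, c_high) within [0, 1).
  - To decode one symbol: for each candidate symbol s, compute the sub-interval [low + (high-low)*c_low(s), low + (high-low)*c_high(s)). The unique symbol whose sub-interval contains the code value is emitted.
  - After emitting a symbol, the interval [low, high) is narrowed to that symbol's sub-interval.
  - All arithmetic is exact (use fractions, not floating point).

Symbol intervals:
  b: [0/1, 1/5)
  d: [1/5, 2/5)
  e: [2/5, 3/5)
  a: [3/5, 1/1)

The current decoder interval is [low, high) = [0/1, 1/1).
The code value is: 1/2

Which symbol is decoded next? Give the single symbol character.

Interval width = high − low = 1/1 − 0/1 = 1/1
Scaled code = (code − low) / width = (1/2 − 0/1) / 1/1 = 1/2
  b: [0/1, 1/5) 
  d: [1/5, 2/5) 
  e: [2/5, 3/5) ← scaled code falls here ✓
  a: [3/5, 1/1) 

Answer: e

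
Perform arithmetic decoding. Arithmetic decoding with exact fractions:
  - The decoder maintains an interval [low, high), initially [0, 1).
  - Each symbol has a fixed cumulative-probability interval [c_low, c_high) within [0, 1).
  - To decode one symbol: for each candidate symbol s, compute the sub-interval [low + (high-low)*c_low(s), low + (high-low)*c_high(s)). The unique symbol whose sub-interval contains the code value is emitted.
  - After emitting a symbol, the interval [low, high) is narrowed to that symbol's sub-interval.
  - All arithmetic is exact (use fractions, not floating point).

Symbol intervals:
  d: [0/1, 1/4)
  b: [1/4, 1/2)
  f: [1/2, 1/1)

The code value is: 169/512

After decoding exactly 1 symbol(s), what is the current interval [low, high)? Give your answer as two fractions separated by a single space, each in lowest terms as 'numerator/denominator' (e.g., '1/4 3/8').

Answer: 1/4 1/2

Derivation:
Step 1: interval [0/1, 1/1), width = 1/1 - 0/1 = 1/1
  'd': [0/1 + 1/1*0/1, 0/1 + 1/1*1/4) = [0/1, 1/4)
  'b': [0/1 + 1/1*1/4, 0/1 + 1/1*1/2) = [1/4, 1/2) <- contains code 169/512
  'f': [0/1 + 1/1*1/2, 0/1 + 1/1*1/1) = [1/2, 1/1)
  emit 'b', narrow to [1/4, 1/2)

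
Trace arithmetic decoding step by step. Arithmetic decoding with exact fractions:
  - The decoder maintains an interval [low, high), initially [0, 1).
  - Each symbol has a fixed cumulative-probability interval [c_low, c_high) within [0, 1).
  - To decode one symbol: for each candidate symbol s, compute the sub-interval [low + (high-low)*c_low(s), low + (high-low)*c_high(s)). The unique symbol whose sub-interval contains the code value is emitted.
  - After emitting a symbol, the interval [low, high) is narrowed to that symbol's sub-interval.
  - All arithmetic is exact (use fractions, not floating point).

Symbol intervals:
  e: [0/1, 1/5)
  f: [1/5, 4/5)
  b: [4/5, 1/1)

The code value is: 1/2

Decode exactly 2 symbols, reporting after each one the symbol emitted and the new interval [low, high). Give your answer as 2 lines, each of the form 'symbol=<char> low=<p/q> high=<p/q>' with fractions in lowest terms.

Step 1: interval [0/1, 1/1), width = 1/1 - 0/1 = 1/1
  'e': [0/1 + 1/1*0/1, 0/1 + 1/1*1/5) = [0/1, 1/5)
  'f': [0/1 + 1/1*1/5, 0/1 + 1/1*4/5) = [1/5, 4/5) <- contains code 1/2
  'b': [0/1 + 1/1*4/5, 0/1 + 1/1*1/1) = [4/5, 1/1)
  emit 'f', narrow to [1/5, 4/5)
Step 2: interval [1/5, 4/5), width = 4/5 - 1/5 = 3/5
  'e': [1/5 + 3/5*0/1, 1/5 + 3/5*1/5) = [1/5, 8/25)
  'f': [1/5 + 3/5*1/5, 1/5 + 3/5*4/5) = [8/25, 17/25) <- contains code 1/2
  'b': [1/5 + 3/5*4/5, 1/5 + 3/5*1/1) = [17/25, 4/5)
  emit 'f', narrow to [8/25, 17/25)

Answer: symbol=f low=1/5 high=4/5
symbol=f low=8/25 high=17/25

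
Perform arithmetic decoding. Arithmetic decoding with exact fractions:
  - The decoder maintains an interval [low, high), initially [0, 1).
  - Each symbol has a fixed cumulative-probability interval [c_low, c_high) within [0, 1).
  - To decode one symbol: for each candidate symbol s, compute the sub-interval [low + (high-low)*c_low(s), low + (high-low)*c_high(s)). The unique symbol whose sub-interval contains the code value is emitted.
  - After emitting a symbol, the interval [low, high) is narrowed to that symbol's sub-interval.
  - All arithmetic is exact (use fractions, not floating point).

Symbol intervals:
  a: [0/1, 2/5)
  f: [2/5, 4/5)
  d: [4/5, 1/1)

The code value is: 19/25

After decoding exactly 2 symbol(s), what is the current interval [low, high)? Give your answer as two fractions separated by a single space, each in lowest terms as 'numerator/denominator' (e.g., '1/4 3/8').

Step 1: interval [0/1, 1/1), width = 1/1 - 0/1 = 1/1
  'a': [0/1 + 1/1*0/1, 0/1 + 1/1*2/5) = [0/1, 2/5)
  'f': [0/1 + 1/1*2/5, 0/1 + 1/1*4/5) = [2/5, 4/5) <- contains code 19/25
  'd': [0/1 + 1/1*4/5, 0/1 + 1/1*1/1) = [4/5, 1/1)
  emit 'f', narrow to [2/5, 4/5)
Step 2: interval [2/5, 4/5), width = 4/5 - 2/5 = 2/5
  'a': [2/5 + 2/5*0/1, 2/5 + 2/5*2/5) = [2/5, 14/25)
  'f': [2/5 + 2/5*2/5, 2/5 + 2/5*4/5) = [14/25, 18/25)
  'd': [2/5 + 2/5*4/5, 2/5 + 2/5*1/1) = [18/25, 4/5) <- contains code 19/25
  emit 'd', narrow to [18/25, 4/5)

Answer: 18/25 4/5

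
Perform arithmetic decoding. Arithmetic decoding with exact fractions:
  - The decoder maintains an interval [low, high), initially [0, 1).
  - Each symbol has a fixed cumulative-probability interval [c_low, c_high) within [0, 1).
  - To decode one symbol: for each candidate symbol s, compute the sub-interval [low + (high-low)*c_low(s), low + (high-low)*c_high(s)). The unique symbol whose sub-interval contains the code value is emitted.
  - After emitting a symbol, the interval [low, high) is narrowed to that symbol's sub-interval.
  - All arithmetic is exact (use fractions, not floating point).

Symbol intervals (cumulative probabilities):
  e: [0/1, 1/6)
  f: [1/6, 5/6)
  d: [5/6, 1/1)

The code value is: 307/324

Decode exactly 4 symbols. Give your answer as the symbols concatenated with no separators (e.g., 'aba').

Step 1: interval [0/1, 1/1), width = 1/1 - 0/1 = 1/1
  'e': [0/1 + 1/1*0/1, 0/1 + 1/1*1/6) = [0/1, 1/6)
  'f': [0/1 + 1/1*1/6, 0/1 + 1/1*5/6) = [1/6, 5/6)
  'd': [0/1 + 1/1*5/6, 0/1 + 1/1*1/1) = [5/6, 1/1) <- contains code 307/324
  emit 'd', narrow to [5/6, 1/1)
Step 2: interval [5/6, 1/1), width = 1/1 - 5/6 = 1/6
  'e': [5/6 + 1/6*0/1, 5/6 + 1/6*1/6) = [5/6, 31/36)
  'f': [5/6 + 1/6*1/6, 5/6 + 1/6*5/6) = [31/36, 35/36) <- contains code 307/324
  'd': [5/6 + 1/6*5/6, 5/6 + 1/6*1/1) = [35/36, 1/1)
  emit 'f', narrow to [31/36, 35/36)
Step 3: interval [31/36, 35/36), width = 35/36 - 31/36 = 1/9
  'e': [31/36 + 1/9*0/1, 31/36 + 1/9*1/6) = [31/36, 95/108)
  'f': [31/36 + 1/9*1/6, 31/36 + 1/9*5/6) = [95/108, 103/108) <- contains code 307/324
  'd': [31/36 + 1/9*5/6, 31/36 + 1/9*1/1) = [103/108, 35/36)
  emit 'f', narrow to [95/108, 103/108)
Step 4: interval [95/108, 103/108), width = 103/108 - 95/108 = 2/27
  'e': [95/108 + 2/27*0/1, 95/108 + 2/27*1/6) = [95/108, 289/324)
  'f': [95/108 + 2/27*1/6, 95/108 + 2/27*5/6) = [289/324, 305/324)
  'd': [95/108 + 2/27*5/6, 95/108 + 2/27*1/1) = [305/324, 103/108) <- contains code 307/324
  emit 'd', narrow to [305/324, 103/108)

Answer: dffd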